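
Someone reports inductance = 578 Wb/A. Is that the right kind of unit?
Yes

inductance has SI base units: kg * m^2 / (A^2 * s^2)
Wb/A reduces to the same SI base units, so it is a valid unit for inductance.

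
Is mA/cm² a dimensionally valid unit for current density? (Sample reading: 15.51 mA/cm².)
Yes

current density has SI base units: A / m^2
mA/cm² reduces to the same SI base units, so it is a valid unit for current density.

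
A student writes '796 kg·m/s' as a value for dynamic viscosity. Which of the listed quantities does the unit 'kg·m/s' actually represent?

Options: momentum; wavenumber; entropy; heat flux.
momentum

dynamic viscosity should have units dimensionally equivalent to kg / (m * s) (e.g. Pa·s).
The given unit 'kg·m/s' reduces to kg * m / s. Of the listed options, that is the dimensionality of momentum.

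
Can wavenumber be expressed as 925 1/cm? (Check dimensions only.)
Yes

wavenumber has SI base units: 1 / m
1/cm reduces to the same SI base units, so it is a valid unit for wavenumber.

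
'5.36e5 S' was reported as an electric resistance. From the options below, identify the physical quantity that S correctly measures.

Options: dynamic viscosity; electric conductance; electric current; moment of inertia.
electric conductance

electric resistance should have units dimensionally equivalent to kg * m^2 / (A^2 * s^3) (e.g. Ω).
The given unit 'S' reduces to A^2 * s^3 / (kg * m^2). Of the listed options, that is the dimensionality of electric conductance.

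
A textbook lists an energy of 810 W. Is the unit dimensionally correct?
No

energy has SI base units: kg * m^2 / s^2
W does NOT reduce to kg * m^2 / s^2; a valid unit for energy would be e.g. J.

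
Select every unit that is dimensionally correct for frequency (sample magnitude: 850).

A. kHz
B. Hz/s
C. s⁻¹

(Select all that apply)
A, C

frequency has SI base units: 1 / s

Checking each option against 1 / s:
  A. kHz: ✓ matches
  B. Hz/s: ✗ does not match
  C. s⁻¹: ✓ matches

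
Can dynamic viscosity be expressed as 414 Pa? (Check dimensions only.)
No

dynamic viscosity has SI base units: kg / (m * s)
Pa does NOT reduce to kg / (m * s); a valid unit for dynamic viscosity would be e.g. Pa·s.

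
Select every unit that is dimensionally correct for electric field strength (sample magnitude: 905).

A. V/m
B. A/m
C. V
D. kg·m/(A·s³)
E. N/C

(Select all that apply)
A, D, E

electric field strength has SI base units: kg * m / (A * s^3)

Checking each option against kg * m / (A * s^3):
  A. V/m: ✓ matches
  B. A/m: ✗ does not match
  C. V: ✗ does not match
  D. kg·m/(A·s³): ✓ matches
  E. N/C: ✓ matches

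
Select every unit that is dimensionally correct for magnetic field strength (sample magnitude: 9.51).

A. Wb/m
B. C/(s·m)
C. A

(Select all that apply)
B

magnetic field strength has SI base units: A / m

Checking each option against A / m:
  A. Wb/m: ✗ does not match
  B. C/(s·m): ✓ matches
  C. A: ✗ does not match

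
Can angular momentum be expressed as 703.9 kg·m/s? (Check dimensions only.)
No

angular momentum has SI base units: kg * m^2 / s
kg·m/s does NOT reduce to kg * m^2 / s; a valid unit for angular momentum would be e.g. kg·m²/s.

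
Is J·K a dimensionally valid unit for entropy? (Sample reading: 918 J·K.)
No

entropy has SI base units: kg * m^2 / (s^2 * K)
J·K does NOT reduce to kg * m^2 / (s^2 * K); a valid unit for entropy would be e.g. J/K.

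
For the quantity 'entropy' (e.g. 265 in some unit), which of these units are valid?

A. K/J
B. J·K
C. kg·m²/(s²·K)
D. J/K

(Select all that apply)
C, D

entropy has SI base units: kg * m^2 / (s^2 * K)

Checking each option against kg * m^2 / (s^2 * K):
  A. K/J: ✗ does not match
  B. J·K: ✗ does not match
  C. kg·m²/(s²·K): ✓ matches
  D. J/K: ✓ matches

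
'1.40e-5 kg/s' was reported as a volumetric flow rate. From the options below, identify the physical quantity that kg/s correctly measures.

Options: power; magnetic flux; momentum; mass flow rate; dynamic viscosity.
mass flow rate

volumetric flow rate should have units dimensionally equivalent to m^3 / s (e.g. m³/s).
The given unit 'kg/s' reduces to kg / s. Of the listed options, that is the dimensionality of mass flow rate.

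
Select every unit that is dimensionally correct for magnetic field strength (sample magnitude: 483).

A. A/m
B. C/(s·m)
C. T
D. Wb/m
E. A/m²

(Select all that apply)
A, B

magnetic field strength has SI base units: A / m

Checking each option against A / m:
  A. A/m: ✓ matches
  B. C/(s·m): ✓ matches
  C. T: ✗ does not match
  D. Wb/m: ✗ does not match
  E. A/m²: ✗ does not match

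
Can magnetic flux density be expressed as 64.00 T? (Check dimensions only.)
Yes

magnetic flux density has SI base units: kg / (A * s^2)
T reduces to the same SI base units, so it is a valid unit for magnetic flux density.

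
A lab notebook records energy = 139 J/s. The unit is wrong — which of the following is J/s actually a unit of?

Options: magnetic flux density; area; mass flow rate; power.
power

energy should have units dimensionally equivalent to kg * m^2 / s^2 (e.g. J).
The given unit 'J/s' reduces to kg * m^2 / s^3. Of the listed options, that is the dimensionality of power.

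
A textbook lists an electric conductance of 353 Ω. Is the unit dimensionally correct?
No

electric conductance has SI base units: A^2 * s^3 / (kg * m^2)
Ω does NOT reduce to A^2 * s^3 / (kg * m^2); a valid unit for electric conductance would be e.g. S.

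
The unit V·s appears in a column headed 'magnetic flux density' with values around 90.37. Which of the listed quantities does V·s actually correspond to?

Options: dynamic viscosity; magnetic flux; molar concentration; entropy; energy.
magnetic flux

magnetic flux density should have units dimensionally equivalent to kg / (A * s^2) (e.g. T).
The given unit 'V·s' reduces to kg * m^2 / (A * s^2). Of the listed options, that is the dimensionality of magnetic flux.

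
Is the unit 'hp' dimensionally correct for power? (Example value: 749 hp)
Yes

power has SI base units: kg * m^2 / s^3
hp reduces to the same SI base units, so it is a valid unit for power.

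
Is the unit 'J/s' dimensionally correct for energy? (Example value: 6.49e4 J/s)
No

energy has SI base units: kg * m^2 / s^2
J/s does NOT reduce to kg * m^2 / s^2; a valid unit for energy would be e.g. J.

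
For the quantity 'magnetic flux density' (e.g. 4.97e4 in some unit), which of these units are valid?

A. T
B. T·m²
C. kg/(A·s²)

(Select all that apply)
A, C

magnetic flux density has SI base units: kg / (A * s^2)

Checking each option against kg / (A * s^2):
  A. T: ✓ matches
  B. T·m²: ✗ does not match
  C. kg/(A·s²): ✓ matches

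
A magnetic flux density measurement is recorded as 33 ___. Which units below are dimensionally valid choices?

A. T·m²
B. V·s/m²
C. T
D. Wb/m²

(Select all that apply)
B, C, D

magnetic flux density has SI base units: kg / (A * s^2)

Checking each option against kg / (A * s^2):
  A. T·m²: ✗ does not match
  B. V·s/m²: ✓ matches
  C. T: ✓ matches
  D. Wb/m²: ✓ matches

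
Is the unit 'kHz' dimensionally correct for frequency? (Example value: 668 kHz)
Yes

frequency has SI base units: 1 / s
kHz reduces to the same SI base units, so it is a valid unit for frequency.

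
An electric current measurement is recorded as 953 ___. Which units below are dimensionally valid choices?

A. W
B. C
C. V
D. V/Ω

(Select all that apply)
D

electric current has SI base units: A

Checking each option against A:
  A. W: ✗ does not match
  B. C: ✗ does not match
  C. V: ✗ does not match
  D. V/Ω: ✓ matches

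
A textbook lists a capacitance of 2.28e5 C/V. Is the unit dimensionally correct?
Yes

capacitance has SI base units: A^2 * s^4 / (kg * m^2)
C/V reduces to the same SI base units, so it is a valid unit for capacitance.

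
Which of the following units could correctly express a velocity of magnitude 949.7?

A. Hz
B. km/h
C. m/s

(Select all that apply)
B, C

velocity has SI base units: m / s

Checking each option against m / s:
  A. Hz: ✗ does not match
  B. km/h: ✓ matches
  C. m/s: ✓ matches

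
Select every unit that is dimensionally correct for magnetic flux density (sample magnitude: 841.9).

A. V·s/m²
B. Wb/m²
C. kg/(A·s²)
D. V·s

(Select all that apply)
A, B, C

magnetic flux density has SI base units: kg / (A * s^2)

Checking each option against kg / (A * s^2):
  A. V·s/m²: ✓ matches
  B. Wb/m²: ✓ matches
  C. kg/(A·s²): ✓ matches
  D. V·s: ✗ does not match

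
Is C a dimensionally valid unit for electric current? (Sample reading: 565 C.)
No

electric current has SI base units: A
C does NOT reduce to A; a valid unit for electric current would be e.g. A.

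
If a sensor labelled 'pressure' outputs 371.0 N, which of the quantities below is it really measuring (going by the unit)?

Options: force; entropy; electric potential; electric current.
force

pressure should have units dimensionally equivalent to kg / (m * s^2) (e.g. Pa).
The given unit 'N' reduces to kg * m / s^2. Of the listed options, that is the dimensionality of force.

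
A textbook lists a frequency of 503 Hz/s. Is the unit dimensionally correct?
No

frequency has SI base units: 1 / s
Hz/s does NOT reduce to 1 / s; a valid unit for frequency would be e.g. Hz.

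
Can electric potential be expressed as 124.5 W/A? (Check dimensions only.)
Yes

electric potential has SI base units: kg * m^2 / (A * s^3)
W/A reduces to the same SI base units, so it is a valid unit for electric potential.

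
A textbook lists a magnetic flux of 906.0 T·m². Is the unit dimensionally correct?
Yes

magnetic flux has SI base units: kg * m^2 / (A * s^2)
T·m² reduces to the same SI base units, so it is a valid unit for magnetic flux.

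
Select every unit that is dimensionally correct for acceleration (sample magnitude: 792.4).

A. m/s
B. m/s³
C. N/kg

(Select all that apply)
C

acceleration has SI base units: m / s^2

Checking each option against m / s^2:
  A. m/s: ✗ does not match
  B. m/s³: ✗ does not match
  C. N/kg: ✓ matches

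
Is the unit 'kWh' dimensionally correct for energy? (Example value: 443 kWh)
Yes

energy has SI base units: kg * m^2 / s^2
kWh reduces to the same SI base units, so it is a valid unit for energy.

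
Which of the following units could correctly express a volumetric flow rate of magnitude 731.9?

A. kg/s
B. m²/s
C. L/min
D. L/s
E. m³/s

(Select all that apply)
C, D, E

volumetric flow rate has SI base units: m^3 / s

Checking each option against m^3 / s:
  A. kg/s: ✗ does not match
  B. m²/s: ✗ does not match
  C. L/min: ✓ matches
  D. L/s: ✓ matches
  E. m³/s: ✓ matches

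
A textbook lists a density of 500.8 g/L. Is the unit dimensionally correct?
Yes

density has SI base units: kg / m^3
g/L reduces to the same SI base units, so it is a valid unit for density.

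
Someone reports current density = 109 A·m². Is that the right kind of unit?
No

current density has SI base units: A / m^2
A·m² does NOT reduce to A / m^2; a valid unit for current density would be e.g. A/m².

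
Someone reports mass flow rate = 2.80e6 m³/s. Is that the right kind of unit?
No

mass flow rate has SI base units: kg / s
m³/s does NOT reduce to kg / s; a valid unit for mass flow rate would be e.g. kg/s.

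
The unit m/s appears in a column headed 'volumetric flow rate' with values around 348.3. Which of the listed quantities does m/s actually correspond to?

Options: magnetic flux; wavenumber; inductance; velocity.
velocity

volumetric flow rate should have units dimensionally equivalent to m^3 / s (e.g. m³/s).
The given unit 'm/s' reduces to m / s. Of the listed options, that is the dimensionality of velocity.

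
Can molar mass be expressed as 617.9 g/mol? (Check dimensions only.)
Yes

molar mass has SI base units: kg / mol
g/mol reduces to the same SI base units, so it is a valid unit for molar mass.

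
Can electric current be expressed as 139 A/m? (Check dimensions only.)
No

electric current has SI base units: A
A/m does NOT reduce to A; a valid unit for electric current would be e.g. A.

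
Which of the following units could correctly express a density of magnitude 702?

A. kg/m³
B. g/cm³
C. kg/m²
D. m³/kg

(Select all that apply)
A, B

density has SI base units: kg / m^3

Checking each option against kg / m^3:
  A. kg/m³: ✓ matches
  B. g/cm³: ✓ matches
  C. kg/m²: ✗ does not match
  D. m³/kg: ✗ does not match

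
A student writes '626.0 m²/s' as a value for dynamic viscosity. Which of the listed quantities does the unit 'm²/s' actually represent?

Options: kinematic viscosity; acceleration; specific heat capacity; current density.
kinematic viscosity

dynamic viscosity should have units dimensionally equivalent to kg / (m * s) (e.g. Pa·s).
The given unit 'm²/s' reduces to m^2 / s. Of the listed options, that is the dimensionality of kinematic viscosity.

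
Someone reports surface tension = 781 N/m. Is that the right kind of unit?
Yes

surface tension has SI base units: kg / s^2
N/m reduces to the same SI base units, so it is a valid unit for surface tension.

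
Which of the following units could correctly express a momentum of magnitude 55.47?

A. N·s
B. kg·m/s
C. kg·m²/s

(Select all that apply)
A, B

momentum has SI base units: kg * m / s

Checking each option against kg * m / s:
  A. N·s: ✓ matches
  B. kg·m/s: ✓ matches
  C. kg·m²/s: ✗ does not match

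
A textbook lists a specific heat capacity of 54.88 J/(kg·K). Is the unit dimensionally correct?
Yes

specific heat capacity has SI base units: m^2 / (s^2 * K)
J/(kg·K) reduces to the same SI base units, so it is a valid unit for specific heat capacity.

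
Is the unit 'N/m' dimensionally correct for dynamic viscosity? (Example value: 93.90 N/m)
No

dynamic viscosity has SI base units: kg / (m * s)
N/m does NOT reduce to kg / (m * s); a valid unit for dynamic viscosity would be e.g. Pa·s.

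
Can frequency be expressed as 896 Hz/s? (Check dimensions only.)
No

frequency has SI base units: 1 / s
Hz/s does NOT reduce to 1 / s; a valid unit for frequency would be e.g. Hz.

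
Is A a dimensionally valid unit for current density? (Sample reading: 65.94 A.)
No

current density has SI base units: A / m^2
A does NOT reduce to A / m^2; a valid unit for current density would be e.g. A/m².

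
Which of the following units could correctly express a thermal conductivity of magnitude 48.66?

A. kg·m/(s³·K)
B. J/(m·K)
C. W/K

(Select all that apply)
A

thermal conductivity has SI base units: kg * m / (s^3 * K)

Checking each option against kg * m / (s^3 * K):
  A. kg·m/(s³·K): ✓ matches
  B. J/(m·K): ✗ does not match
  C. W/K: ✗ does not match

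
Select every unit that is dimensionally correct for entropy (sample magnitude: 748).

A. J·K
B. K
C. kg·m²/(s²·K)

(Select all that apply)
C

entropy has SI base units: kg * m^2 / (s^2 * K)

Checking each option against kg * m^2 / (s^2 * K):
  A. J·K: ✗ does not match
  B. K: ✗ does not match
  C. kg·m²/(s²·K): ✓ matches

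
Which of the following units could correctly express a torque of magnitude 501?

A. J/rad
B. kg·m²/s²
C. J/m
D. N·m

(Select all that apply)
A, B, D

torque has SI base units: kg * m^2 / s^2

Checking each option against kg * m^2 / s^2:
  A. J/rad: ✓ matches
  B. kg·m²/s²: ✓ matches
  C. J/m: ✗ does not match
  D. N·m: ✓ matches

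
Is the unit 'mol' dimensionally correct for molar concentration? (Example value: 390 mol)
No

molar concentration has SI base units: mol / m^3
mol does NOT reduce to mol / m^3; a valid unit for molar concentration would be e.g. mol/m³.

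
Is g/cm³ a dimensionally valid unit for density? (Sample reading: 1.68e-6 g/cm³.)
Yes

density has SI base units: kg / m^3
g/cm³ reduces to the same SI base units, so it is a valid unit for density.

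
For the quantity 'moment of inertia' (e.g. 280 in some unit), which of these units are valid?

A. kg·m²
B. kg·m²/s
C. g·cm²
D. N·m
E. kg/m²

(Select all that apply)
A, C

moment of inertia has SI base units: kg * m^2

Checking each option against kg * m^2:
  A. kg·m²: ✓ matches
  B. kg·m²/s: ✗ does not match
  C. g·cm²: ✓ matches
  D. N·m: ✗ does not match
  E. kg/m²: ✗ does not match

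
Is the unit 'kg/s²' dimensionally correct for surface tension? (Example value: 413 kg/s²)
Yes

surface tension has SI base units: kg / s^2
kg/s² reduces to the same SI base units, so it is a valid unit for surface tension.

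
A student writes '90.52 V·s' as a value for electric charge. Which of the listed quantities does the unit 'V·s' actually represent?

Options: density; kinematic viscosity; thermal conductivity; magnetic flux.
magnetic flux

electric charge should have units dimensionally equivalent to A * s (e.g. C).
The given unit 'V·s' reduces to kg * m^2 / (A * s^2). Of the listed options, that is the dimensionality of magnetic flux.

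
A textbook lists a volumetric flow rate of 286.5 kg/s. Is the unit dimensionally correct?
No

volumetric flow rate has SI base units: m^3 / s
kg/s does NOT reduce to m^3 / s; a valid unit for volumetric flow rate would be e.g. m³/s.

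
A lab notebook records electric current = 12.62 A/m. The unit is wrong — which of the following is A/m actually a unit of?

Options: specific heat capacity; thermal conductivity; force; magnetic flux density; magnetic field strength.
magnetic field strength

electric current should have units dimensionally equivalent to A (e.g. A).
The given unit 'A/m' reduces to A / m. Of the listed options, that is the dimensionality of magnetic field strength.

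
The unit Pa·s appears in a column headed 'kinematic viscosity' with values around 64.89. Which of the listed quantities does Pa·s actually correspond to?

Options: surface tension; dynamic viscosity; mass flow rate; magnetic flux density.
dynamic viscosity

kinematic viscosity should have units dimensionally equivalent to m^2 / s (e.g. m²/s).
The given unit 'Pa·s' reduces to kg / (m * s). Of the listed options, that is the dimensionality of dynamic viscosity.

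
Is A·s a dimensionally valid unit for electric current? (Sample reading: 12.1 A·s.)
No

electric current has SI base units: A
A·s does NOT reduce to A; a valid unit for electric current would be e.g. A.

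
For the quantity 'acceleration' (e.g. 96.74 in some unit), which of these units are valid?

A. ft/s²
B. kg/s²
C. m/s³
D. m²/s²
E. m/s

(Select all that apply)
A

acceleration has SI base units: m / s^2

Checking each option against m / s^2:
  A. ft/s²: ✓ matches
  B. kg/s²: ✗ does not match
  C. m/s³: ✗ does not match
  D. m²/s²: ✗ does not match
  E. m/s: ✗ does not match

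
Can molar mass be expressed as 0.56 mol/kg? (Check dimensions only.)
No

molar mass has SI base units: kg / mol
mol/kg does NOT reduce to kg / mol; a valid unit for molar mass would be e.g. kg/mol.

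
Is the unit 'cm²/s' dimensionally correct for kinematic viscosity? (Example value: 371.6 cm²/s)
Yes

kinematic viscosity has SI base units: m^2 / s
cm²/s reduces to the same SI base units, so it is a valid unit for kinematic viscosity.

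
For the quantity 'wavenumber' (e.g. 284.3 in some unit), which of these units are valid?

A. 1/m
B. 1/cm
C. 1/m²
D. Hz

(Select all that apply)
A, B

wavenumber has SI base units: 1 / m

Checking each option against 1 / m:
  A. 1/m: ✓ matches
  B. 1/cm: ✓ matches
  C. 1/m²: ✗ does not match
  D. Hz: ✗ does not match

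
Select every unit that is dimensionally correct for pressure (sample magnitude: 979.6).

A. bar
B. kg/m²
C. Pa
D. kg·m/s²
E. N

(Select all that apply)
A, C

pressure has SI base units: kg / (m * s^2)

Checking each option against kg / (m * s^2):
  A. bar: ✓ matches
  B. kg/m²: ✗ does not match
  C. Pa: ✓ matches
  D. kg·m/s²: ✗ does not match
  E. N: ✗ does not match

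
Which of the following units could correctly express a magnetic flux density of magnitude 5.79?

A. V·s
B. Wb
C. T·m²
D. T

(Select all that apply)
D

magnetic flux density has SI base units: kg / (A * s^2)

Checking each option against kg / (A * s^2):
  A. V·s: ✗ does not match
  B. Wb: ✗ does not match
  C. T·m²: ✗ does not match
  D. T: ✓ matches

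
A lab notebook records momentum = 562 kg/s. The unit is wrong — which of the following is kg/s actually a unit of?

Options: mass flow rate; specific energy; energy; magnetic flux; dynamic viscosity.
mass flow rate

momentum should have units dimensionally equivalent to kg * m / s (e.g. kg·m/s).
The given unit 'kg/s' reduces to kg / s. Of the listed options, that is the dimensionality of mass flow rate.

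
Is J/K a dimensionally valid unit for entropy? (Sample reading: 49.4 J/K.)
Yes

entropy has SI base units: kg * m^2 / (s^2 * K)
J/K reduces to the same SI base units, so it is a valid unit for entropy.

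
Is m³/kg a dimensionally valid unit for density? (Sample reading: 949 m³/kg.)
No

density has SI base units: kg / m^3
m³/kg does NOT reduce to kg / m^3; a valid unit for density would be e.g. kg/m³.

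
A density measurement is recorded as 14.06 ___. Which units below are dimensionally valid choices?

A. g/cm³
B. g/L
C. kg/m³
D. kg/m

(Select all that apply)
A, B, C

density has SI base units: kg / m^3

Checking each option against kg / m^3:
  A. g/cm³: ✓ matches
  B. g/L: ✓ matches
  C. kg/m³: ✓ matches
  D. kg/m: ✗ does not match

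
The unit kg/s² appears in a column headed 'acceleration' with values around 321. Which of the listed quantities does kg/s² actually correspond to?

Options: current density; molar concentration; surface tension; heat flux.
surface tension

acceleration should have units dimensionally equivalent to m / s^2 (e.g. m/s²).
The given unit 'kg/s²' reduces to kg / s^2. Of the listed options, that is the dimensionality of surface tension.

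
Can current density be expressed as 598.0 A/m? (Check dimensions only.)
No

current density has SI base units: A / m^2
A/m does NOT reduce to A / m^2; a valid unit for current density would be e.g. A/m².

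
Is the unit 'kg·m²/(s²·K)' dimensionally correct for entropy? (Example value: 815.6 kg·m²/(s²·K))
Yes

entropy has SI base units: kg * m^2 / (s^2 * K)
kg·m²/(s²·K) reduces to the same SI base units, so it is a valid unit for entropy.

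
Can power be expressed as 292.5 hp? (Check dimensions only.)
Yes

power has SI base units: kg * m^2 / s^3
hp reduces to the same SI base units, so it is a valid unit for power.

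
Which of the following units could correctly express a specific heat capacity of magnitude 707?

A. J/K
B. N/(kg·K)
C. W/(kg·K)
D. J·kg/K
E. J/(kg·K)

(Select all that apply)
E

specific heat capacity has SI base units: m^2 / (s^2 * K)

Checking each option against m^2 / (s^2 * K):
  A. J/K: ✗ does not match
  B. N/(kg·K): ✗ does not match
  C. W/(kg·K): ✗ does not match
  D. J·kg/K: ✗ does not match
  E. J/(kg·K): ✓ matches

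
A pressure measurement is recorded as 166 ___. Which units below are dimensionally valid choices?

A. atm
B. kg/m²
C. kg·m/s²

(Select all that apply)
A

pressure has SI base units: kg / (m * s^2)

Checking each option against kg / (m * s^2):
  A. atm: ✓ matches
  B. kg/m²: ✗ does not match
  C. kg·m/s²: ✗ does not match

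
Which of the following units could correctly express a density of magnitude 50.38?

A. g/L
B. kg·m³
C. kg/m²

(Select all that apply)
A

density has SI base units: kg / m^3

Checking each option against kg / m^3:
  A. g/L: ✓ matches
  B. kg·m³: ✗ does not match
  C. kg/m²: ✗ does not match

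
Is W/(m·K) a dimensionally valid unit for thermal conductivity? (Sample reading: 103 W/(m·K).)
Yes

thermal conductivity has SI base units: kg * m / (s^3 * K)
W/(m·K) reduces to the same SI base units, so it is a valid unit for thermal conductivity.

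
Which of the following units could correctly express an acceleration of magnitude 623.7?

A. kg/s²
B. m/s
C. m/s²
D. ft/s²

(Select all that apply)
C, D

acceleration has SI base units: m / s^2

Checking each option against m / s^2:
  A. kg/s²: ✗ does not match
  B. m/s: ✗ does not match
  C. m/s²: ✓ matches
  D. ft/s²: ✓ matches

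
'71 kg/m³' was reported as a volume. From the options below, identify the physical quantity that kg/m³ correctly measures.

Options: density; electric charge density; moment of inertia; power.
density

volume should have units dimensionally equivalent to m^3 (e.g. m³).
The given unit 'kg/m³' reduces to kg / m^3. Of the listed options, that is the dimensionality of density.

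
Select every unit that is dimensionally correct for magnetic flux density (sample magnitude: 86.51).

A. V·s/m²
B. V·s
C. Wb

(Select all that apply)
A

magnetic flux density has SI base units: kg / (A * s^2)

Checking each option against kg / (A * s^2):
  A. V·s/m²: ✓ matches
  B. V·s: ✗ does not match
  C. Wb: ✗ does not match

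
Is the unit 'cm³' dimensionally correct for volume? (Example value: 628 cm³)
Yes

volume has SI base units: m^3
cm³ reduces to the same SI base units, so it is a valid unit for volume.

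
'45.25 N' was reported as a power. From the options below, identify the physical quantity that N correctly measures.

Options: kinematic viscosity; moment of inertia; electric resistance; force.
force

power should have units dimensionally equivalent to kg * m^2 / s^3 (e.g. W).
The given unit 'N' reduces to kg * m / s^2. Of the listed options, that is the dimensionality of force.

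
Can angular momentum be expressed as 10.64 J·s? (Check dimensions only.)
Yes

angular momentum has SI base units: kg * m^2 / s
J·s reduces to the same SI base units, so it is a valid unit for angular momentum.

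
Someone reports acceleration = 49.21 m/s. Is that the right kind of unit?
No

acceleration has SI base units: m / s^2
m/s does NOT reduce to m / s^2; a valid unit for acceleration would be e.g. m/s².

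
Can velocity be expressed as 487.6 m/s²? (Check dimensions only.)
No

velocity has SI base units: m / s
m/s² does NOT reduce to m / s; a valid unit for velocity would be e.g. m/s.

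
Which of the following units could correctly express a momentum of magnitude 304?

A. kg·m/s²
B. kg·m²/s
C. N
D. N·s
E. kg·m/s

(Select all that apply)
D, E

momentum has SI base units: kg * m / s

Checking each option against kg * m / s:
  A. kg·m/s²: ✗ does not match
  B. kg·m²/s: ✗ does not match
  C. N: ✗ does not match
  D. N·s: ✓ matches
  E. kg·m/s: ✓ matches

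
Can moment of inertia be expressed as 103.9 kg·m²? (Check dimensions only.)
Yes

moment of inertia has SI base units: kg * m^2
kg·m² reduces to the same SI base units, so it is a valid unit for moment of inertia.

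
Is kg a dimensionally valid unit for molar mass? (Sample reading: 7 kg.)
No

molar mass has SI base units: kg / mol
kg does NOT reduce to kg / mol; a valid unit for molar mass would be e.g. kg/mol.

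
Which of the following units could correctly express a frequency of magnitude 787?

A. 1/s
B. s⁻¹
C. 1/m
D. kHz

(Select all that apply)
A, B, D

frequency has SI base units: 1 / s

Checking each option against 1 / s:
  A. 1/s: ✓ matches
  B. s⁻¹: ✓ matches
  C. 1/m: ✗ does not match
  D. kHz: ✓ matches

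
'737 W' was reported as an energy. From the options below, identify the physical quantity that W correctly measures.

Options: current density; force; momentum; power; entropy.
power

energy should have units dimensionally equivalent to kg * m^2 / s^2 (e.g. J).
The given unit 'W' reduces to kg * m^2 / s^3. Of the listed options, that is the dimensionality of power.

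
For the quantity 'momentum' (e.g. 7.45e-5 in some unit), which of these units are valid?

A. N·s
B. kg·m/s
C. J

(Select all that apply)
A, B

momentum has SI base units: kg * m / s

Checking each option against kg * m / s:
  A. N·s: ✓ matches
  B. kg·m/s: ✓ matches
  C. J: ✗ does not match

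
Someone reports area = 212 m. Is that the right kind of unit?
No

area has SI base units: m^2
m does NOT reduce to m^2; a valid unit for area would be e.g. m².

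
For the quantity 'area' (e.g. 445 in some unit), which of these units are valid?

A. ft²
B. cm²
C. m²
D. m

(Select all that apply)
A, B, C

area has SI base units: m^2

Checking each option against m^2:
  A. ft²: ✓ matches
  B. cm²: ✓ matches
  C. m²: ✓ matches
  D. m: ✗ does not match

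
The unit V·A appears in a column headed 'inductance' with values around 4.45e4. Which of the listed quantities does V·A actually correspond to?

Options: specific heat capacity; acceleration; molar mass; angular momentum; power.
power

inductance should have units dimensionally equivalent to kg * m^2 / (A^2 * s^2) (e.g. H).
The given unit 'V·A' reduces to kg * m^2 / s^3. Of the listed options, that is the dimensionality of power.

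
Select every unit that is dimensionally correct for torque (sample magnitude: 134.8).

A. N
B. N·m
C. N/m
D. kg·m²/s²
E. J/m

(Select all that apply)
B, D

torque has SI base units: kg * m^2 / s^2

Checking each option against kg * m^2 / s^2:
  A. N: ✗ does not match
  B. N·m: ✓ matches
  C. N/m: ✗ does not match
  D. kg·m²/s²: ✓ matches
  E. J/m: ✗ does not match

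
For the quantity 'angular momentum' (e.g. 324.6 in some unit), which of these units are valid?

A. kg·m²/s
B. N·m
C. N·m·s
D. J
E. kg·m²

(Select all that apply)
A, C

angular momentum has SI base units: kg * m^2 / s

Checking each option against kg * m^2 / s:
  A. kg·m²/s: ✓ matches
  B. N·m: ✗ does not match
  C. N·m·s: ✓ matches
  D. J: ✗ does not match
  E. kg·m²: ✗ does not match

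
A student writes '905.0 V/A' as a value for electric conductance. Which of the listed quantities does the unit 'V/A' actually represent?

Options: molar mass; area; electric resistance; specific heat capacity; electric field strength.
electric resistance

electric conductance should have units dimensionally equivalent to A^2 * s^3 / (kg * m^2) (e.g. S).
The given unit 'V/A' reduces to kg * m^2 / (A^2 * s^3). Of the listed options, that is the dimensionality of electric resistance.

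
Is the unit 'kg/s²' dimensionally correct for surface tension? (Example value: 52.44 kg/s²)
Yes

surface tension has SI base units: kg / s^2
kg/s² reduces to the same SI base units, so it is a valid unit for surface tension.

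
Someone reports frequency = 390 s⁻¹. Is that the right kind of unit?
Yes

frequency has SI base units: 1 / s
s⁻¹ reduces to the same SI base units, so it is a valid unit for frequency.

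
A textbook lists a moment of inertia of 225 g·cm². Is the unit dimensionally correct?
Yes

moment of inertia has SI base units: kg * m^2
g·cm² reduces to the same SI base units, so it is a valid unit for moment of inertia.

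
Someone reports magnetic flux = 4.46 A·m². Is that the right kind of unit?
No

magnetic flux has SI base units: kg * m^2 / (A * s^2)
A·m² does NOT reduce to kg * m^2 / (A * s^2); a valid unit for magnetic flux would be e.g. Wb.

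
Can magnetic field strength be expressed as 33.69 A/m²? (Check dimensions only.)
No

magnetic field strength has SI base units: A / m
A/m² does NOT reduce to A / m; a valid unit for magnetic field strength would be e.g. A/m.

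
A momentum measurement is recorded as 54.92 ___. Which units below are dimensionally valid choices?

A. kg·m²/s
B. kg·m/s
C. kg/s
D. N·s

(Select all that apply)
B, D

momentum has SI base units: kg * m / s

Checking each option against kg * m / s:
  A. kg·m²/s: ✗ does not match
  B. kg·m/s: ✓ matches
  C. kg/s: ✗ does not match
  D. N·s: ✓ matches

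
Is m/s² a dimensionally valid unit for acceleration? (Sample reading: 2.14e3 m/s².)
Yes

acceleration has SI base units: m / s^2
m/s² reduces to the same SI base units, so it is a valid unit for acceleration.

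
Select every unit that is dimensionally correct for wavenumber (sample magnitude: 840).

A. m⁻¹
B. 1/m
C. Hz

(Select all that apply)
A, B

wavenumber has SI base units: 1 / m

Checking each option against 1 / m:
  A. m⁻¹: ✓ matches
  B. 1/m: ✓ matches
  C. Hz: ✗ does not match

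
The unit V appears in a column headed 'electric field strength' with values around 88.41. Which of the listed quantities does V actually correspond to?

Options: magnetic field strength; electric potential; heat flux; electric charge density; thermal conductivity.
electric potential

electric field strength should have units dimensionally equivalent to kg * m / (A * s^3) (e.g. V/m).
The given unit 'V' reduces to kg * m^2 / (A * s^3). Of the listed options, that is the dimensionality of electric potential.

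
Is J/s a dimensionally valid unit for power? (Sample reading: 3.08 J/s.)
Yes

power has SI base units: kg * m^2 / s^3
J/s reduces to the same SI base units, so it is a valid unit for power.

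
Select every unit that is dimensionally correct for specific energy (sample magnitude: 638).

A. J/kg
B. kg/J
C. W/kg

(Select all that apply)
A

specific energy has SI base units: m^2 / s^2

Checking each option against m^2 / s^2:
  A. J/kg: ✓ matches
  B. kg/J: ✗ does not match
  C. W/kg: ✗ does not match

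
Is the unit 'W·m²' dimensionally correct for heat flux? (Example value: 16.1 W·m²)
No

heat flux has SI base units: kg / s^3
W·m² does NOT reduce to kg / s^3; a valid unit for heat flux would be e.g. W/m².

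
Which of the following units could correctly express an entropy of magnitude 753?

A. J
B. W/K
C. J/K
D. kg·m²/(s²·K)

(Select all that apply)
C, D

entropy has SI base units: kg * m^2 / (s^2 * K)

Checking each option against kg * m^2 / (s^2 * K):
  A. J: ✗ does not match
  B. W/K: ✗ does not match
  C. J/K: ✓ matches
  D. kg·m²/(s²·K): ✓ matches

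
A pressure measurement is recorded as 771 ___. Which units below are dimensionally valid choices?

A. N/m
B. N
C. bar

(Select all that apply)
C

pressure has SI base units: kg / (m * s^2)

Checking each option against kg / (m * s^2):
  A. N/m: ✗ does not match
  B. N: ✗ does not match
  C. bar: ✓ matches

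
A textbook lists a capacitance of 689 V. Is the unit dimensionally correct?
No

capacitance has SI base units: A^2 * s^4 / (kg * m^2)
V does NOT reduce to A^2 * s^4 / (kg * m^2); a valid unit for capacitance would be e.g. F.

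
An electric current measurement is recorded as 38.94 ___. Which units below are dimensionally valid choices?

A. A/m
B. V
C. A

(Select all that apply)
C

electric current has SI base units: A

Checking each option against A:
  A. A/m: ✗ does not match
  B. V: ✗ does not match
  C. A: ✓ matches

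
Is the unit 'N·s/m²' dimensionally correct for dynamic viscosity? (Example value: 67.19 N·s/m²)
Yes

dynamic viscosity has SI base units: kg / (m * s)
N·s/m² reduces to the same SI base units, so it is a valid unit for dynamic viscosity.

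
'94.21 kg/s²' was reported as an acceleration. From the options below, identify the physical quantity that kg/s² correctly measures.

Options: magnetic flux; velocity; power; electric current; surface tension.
surface tension

acceleration should have units dimensionally equivalent to m / s^2 (e.g. m/s²).
The given unit 'kg/s²' reduces to kg / s^2. Of the listed options, that is the dimensionality of surface tension.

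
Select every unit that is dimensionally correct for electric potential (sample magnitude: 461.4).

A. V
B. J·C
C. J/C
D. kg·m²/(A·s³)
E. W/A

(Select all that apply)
A, C, D, E

electric potential has SI base units: kg * m^2 / (A * s^3)

Checking each option against kg * m^2 / (A * s^3):
  A. V: ✓ matches
  B. J·C: ✗ does not match
  C. J/C: ✓ matches
  D. kg·m²/(A·s³): ✓ matches
  E. W/A: ✓ matches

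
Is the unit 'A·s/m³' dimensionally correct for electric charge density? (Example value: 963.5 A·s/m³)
Yes

electric charge density has SI base units: A * s / m^3
A·s/m³ reduces to the same SI base units, so it is a valid unit for electric charge density.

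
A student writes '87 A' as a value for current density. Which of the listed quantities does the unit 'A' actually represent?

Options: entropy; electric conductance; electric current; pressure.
electric current

current density should have units dimensionally equivalent to A / m^2 (e.g. A/m²).
The given unit 'A' reduces to A. Of the listed options, that is the dimensionality of electric current.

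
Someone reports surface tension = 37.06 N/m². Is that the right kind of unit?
No

surface tension has SI base units: kg / s^2
N/m² does NOT reduce to kg / s^2; a valid unit for surface tension would be e.g. N/m.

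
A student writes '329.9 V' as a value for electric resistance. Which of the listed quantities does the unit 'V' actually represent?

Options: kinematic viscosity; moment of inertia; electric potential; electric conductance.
electric potential

electric resistance should have units dimensionally equivalent to kg * m^2 / (A^2 * s^3) (e.g. Ω).
The given unit 'V' reduces to kg * m^2 / (A * s^3). Of the listed options, that is the dimensionality of electric potential.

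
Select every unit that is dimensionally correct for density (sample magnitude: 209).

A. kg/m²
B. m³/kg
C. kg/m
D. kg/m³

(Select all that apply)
D

density has SI base units: kg / m^3

Checking each option against kg / m^3:
  A. kg/m²: ✗ does not match
  B. m³/kg: ✗ does not match
  C. kg/m: ✗ does not match
  D. kg/m³: ✓ matches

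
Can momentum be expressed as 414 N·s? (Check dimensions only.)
Yes

momentum has SI base units: kg * m / s
N·s reduces to the same SI base units, so it is a valid unit for momentum.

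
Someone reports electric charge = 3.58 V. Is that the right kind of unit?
No

electric charge has SI base units: A * s
V does NOT reduce to A * s; a valid unit for electric charge would be e.g. C.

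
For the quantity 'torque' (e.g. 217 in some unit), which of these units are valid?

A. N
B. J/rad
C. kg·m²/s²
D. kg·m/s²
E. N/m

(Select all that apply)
B, C

torque has SI base units: kg * m^2 / s^2

Checking each option against kg * m^2 / s^2:
  A. N: ✗ does not match
  B. J/rad: ✓ matches
  C. kg·m²/s²: ✓ matches
  D. kg·m/s²: ✗ does not match
  E. N/m: ✗ does not match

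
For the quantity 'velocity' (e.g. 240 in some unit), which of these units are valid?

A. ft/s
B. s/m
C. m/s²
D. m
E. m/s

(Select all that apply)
A, E

velocity has SI base units: m / s

Checking each option against m / s:
  A. ft/s: ✓ matches
  B. s/m: ✗ does not match
  C. m/s²: ✗ does not match
  D. m: ✗ does not match
  E. m/s: ✓ matches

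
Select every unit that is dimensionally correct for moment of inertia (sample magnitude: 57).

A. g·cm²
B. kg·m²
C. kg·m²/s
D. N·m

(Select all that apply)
A, B

moment of inertia has SI base units: kg * m^2

Checking each option against kg * m^2:
  A. g·cm²: ✓ matches
  B. kg·m²: ✓ matches
  C. kg·m²/s: ✗ does not match
  D. N·m: ✗ does not match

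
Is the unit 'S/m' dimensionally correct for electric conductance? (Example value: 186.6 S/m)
No

electric conductance has SI base units: A^2 * s^3 / (kg * m^2)
S/m does NOT reduce to A^2 * s^3 / (kg * m^2); a valid unit for electric conductance would be e.g. S.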